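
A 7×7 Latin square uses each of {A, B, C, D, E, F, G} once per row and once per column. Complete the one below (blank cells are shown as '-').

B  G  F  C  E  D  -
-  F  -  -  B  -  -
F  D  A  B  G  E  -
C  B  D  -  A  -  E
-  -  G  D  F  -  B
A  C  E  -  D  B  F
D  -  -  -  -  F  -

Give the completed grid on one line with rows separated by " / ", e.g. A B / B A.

B G F C E D A / G F C E B A D / F D A B G E C / C B D F A G E / E A G D F C B / A C E G D B F / D E B A C F G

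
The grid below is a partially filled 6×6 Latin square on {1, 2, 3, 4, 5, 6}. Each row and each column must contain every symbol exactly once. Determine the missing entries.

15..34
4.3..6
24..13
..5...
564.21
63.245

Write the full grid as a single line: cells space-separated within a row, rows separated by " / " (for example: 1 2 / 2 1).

1 5 2 6 3 4 / 4 2 3 1 5 6 / 2 4 6 5 1 3 / 3 1 5 4 6 2 / 5 6 4 3 2 1 / 6 3 1 2 4 5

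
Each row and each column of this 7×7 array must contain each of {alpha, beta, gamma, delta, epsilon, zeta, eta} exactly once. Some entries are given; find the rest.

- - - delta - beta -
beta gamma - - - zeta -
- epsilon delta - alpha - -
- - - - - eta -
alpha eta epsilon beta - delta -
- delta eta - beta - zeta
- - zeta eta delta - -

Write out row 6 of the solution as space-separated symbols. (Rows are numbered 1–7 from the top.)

epsilon delta eta gamma beta alpha zeta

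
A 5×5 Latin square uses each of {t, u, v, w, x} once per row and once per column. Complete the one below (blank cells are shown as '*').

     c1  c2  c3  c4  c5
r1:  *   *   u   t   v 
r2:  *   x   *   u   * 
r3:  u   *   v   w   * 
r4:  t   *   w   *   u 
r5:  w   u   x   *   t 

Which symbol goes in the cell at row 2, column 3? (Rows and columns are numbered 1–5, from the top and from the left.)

(r1,c1) = x
(r1,c2) = w
(r2,c1) = v
(r2,c3) = t

t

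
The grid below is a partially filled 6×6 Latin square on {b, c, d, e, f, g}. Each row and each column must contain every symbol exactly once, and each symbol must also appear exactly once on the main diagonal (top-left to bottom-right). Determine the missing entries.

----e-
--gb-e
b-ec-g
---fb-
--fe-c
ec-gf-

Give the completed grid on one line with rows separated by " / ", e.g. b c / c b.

Cell (r1,c4): row 1 has {e}; column 4 has {b,c,e,f,g} → d.
Cell (r2,c2): row 2 has {b,e,g}; column 2 has {c}; the diagonal has {e,f} → d.
Cell (r2,c5): row 2 has {b,d,e,g}; column 5 has {b,e,f} → c.
Cell (r3,c2): row 3 has {b,c,e,g}; column 2 has {c,d} → f.
Cell (r3,c5): row 3 has {b,c,e,f,g}; column 5 has {b,c,e,f} → d.
Cell (r4,c6): row 4 has {b,f}; column 6 has {c,e,g} → d.
Cell (r5,c5): row 5 has {c,e,f}; column 5 has {b,c,d,e,f}; the diagonal has {d,e,f} → g.
Cell (r6,c6): row 6 has {c,e,f,g}; column 6 has {c,d,e,g}; the diagonal has {d,e,f,g} → b.
Cell (r1,c1): row 1 has {d,e}; column 1 has {b,e}; the diagonal has {b,d,e,f,g} → c.
Cell (r1,c3): row 1 has {c,d,e}; column 3 has {e,f,g} → b.
Cell (r1,c6): row 1 has {b,c,d,e}; column 6 has {b,c,d,e,g} → f.
Cell (r2,c1): row 2 has {b,c,d,e,g}; column 1 has {b,c,e} → f.
Cell (r4,c1): row 4 has {b,d,f}; column 1 has {b,c,e,f} → g.
Cell (r4,c2): row 4 has {b,d,f,g}; column 2 has {c,d,f} → e.
Cell (r4,c3): row 4 has {b,d,e,f,g}; column 3 has {b,e,f,g} → c.
Cell (r5,c1): row 5 has {c,e,f,g}; column 1 has {b,c,e,f,g} → d.
Cell (r5,c2): row 5 has {c,d,e,f,g}; column 2 has {c,d,e,f} → b.
Cell (r6,c3): row 6 has {b,c,e,f,g}; column 3 has {b,c,e,f,g} → d.
Cell (r1,c2): row 1 has {b,c,d,e,f}; column 2 has {b,c,d,e,f} → g.

c g b d e f / f d g b c e / b f e c d g / g e c f b d / d b f e g c / e c d g f b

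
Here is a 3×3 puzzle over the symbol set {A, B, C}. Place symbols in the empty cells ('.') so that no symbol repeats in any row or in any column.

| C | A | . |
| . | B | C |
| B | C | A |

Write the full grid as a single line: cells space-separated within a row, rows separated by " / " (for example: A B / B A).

C A B / A B C / B C A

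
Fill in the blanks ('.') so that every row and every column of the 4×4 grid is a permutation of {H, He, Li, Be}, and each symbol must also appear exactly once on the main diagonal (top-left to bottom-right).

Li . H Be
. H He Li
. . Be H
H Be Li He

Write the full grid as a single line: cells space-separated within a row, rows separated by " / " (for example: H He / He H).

Li He H Be / Be H He Li / He Li Be H / H Be Li He

(r1,c2): row 1 has {H,Li,Be}; column 2 has {H,Be}, so it must be He.
(r2,c1): row 2 has {H,He,Li}; column 1 has {H,Li}, so it must be Be.
(r3,c1): row 3 has {H,Be}; column 1 has {H,Li,Be}, so it must be He.
(r3,c2): row 3 has {H,He,Be}; column 2 has {H,He,Be}, so it must be Li.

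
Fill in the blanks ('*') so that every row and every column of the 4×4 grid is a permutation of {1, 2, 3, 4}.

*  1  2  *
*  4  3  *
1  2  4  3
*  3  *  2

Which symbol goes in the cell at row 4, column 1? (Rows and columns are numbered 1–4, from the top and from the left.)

4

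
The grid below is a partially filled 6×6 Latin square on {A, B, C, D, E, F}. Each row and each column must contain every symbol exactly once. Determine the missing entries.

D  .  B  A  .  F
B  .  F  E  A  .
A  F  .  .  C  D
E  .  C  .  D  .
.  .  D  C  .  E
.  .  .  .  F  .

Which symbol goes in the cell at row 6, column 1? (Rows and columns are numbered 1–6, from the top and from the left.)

C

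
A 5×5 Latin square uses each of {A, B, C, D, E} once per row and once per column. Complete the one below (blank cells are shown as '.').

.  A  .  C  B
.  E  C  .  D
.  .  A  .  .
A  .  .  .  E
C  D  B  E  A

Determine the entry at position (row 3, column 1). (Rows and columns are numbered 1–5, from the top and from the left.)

(r2,c1) = B
(r2,c4) = A
(r3,c5) = C
(r4,c3) = D
(r4,c4) = B
(r1,c3) = E
(r3,c2) = B
(r3,c4) = D
(r4,c2) = C
(r1,c1) = D
(r3,c1) = E

E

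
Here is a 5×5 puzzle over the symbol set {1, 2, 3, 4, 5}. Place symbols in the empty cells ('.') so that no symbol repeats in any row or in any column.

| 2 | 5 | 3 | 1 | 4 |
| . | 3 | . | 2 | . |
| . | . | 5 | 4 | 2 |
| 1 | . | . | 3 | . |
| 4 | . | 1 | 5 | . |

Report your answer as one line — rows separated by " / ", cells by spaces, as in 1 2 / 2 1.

row 2 has {2,3}; column 1 has {1,2,4} — only 5 is left for (r2,c1).
row 2 has {2,3,5}; column 3 has {1,3,5} — only 4 is left for (r2,c3).
row 2 has {2,3,4,5}; column 5 has {2,4} — only 1 is left for (r2,c5).
row 3 has {2,4,5}; column 1 has {1,2,4,5} — only 3 is left for (r3,c1).
row 3 has {2,3,4,5}; column 2 has {3,5} — only 1 is left for (r3,c2).
row 4 has {1,3}; column 3 has {1,3,4,5} — only 2 is left for (r4,c3).
row 4 has {1,2,3}; column 5 has {1,2,4} — only 5 is left for (r4,c5).
row 5 has {1,4,5}; column 2 has {1,3,5} — only 2 is left for (r5,c2).
row 5 has {1,2,4,5}; column 5 has {1,2,4,5} — only 3 is left for (r5,c5).
row 4 has {1,2,3,5}; column 2 has {1,2,3,5} — only 4 is left for (r4,c2).

2 5 3 1 4 / 5 3 4 2 1 / 3 1 5 4 2 / 1 4 2 3 5 / 4 2 1 5 3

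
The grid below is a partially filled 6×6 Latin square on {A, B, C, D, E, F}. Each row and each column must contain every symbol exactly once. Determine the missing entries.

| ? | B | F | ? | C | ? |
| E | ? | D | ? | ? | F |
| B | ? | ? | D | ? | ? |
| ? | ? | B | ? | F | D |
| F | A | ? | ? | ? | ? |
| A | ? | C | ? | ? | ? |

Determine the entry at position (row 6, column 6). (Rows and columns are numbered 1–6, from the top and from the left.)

E

Cell (r1,c1): row 1 has {B,C,F}; column 1 has {A,B,E,F} → D.
Cell (r2,c2): row 2 has {D,E,F}; column 2 has {A,B} → C.
Cell (r4,c1): row 4 has {B,D,F}; column 1 has {A,B,D,E,F} → C.
Cell (r4,c2): row 4 has {B,C,D,F}; column 2 has {A,B,C} → E.
Cell (r4,c4): row 4 has {B,C,D,E,F}; column 4 has {D} → A.
Cell (r5,c3): row 5 has {A,F}; column 3 has {B,C,D,F} → E.
Cell (r1,c4): row 1 has {B,C,D,F}; column 4 has {A,D} → E.
Cell (r1,c6): row 1 has {B,C,D,E,F}; column 6 has {D,F} → A.
Cell (r2,c4): row 2 has {C,D,E,F}; column 4 has {A,D,E} → B.
Cell (r2,c5): row 2 has {B,C,D,E,F}; column 5 has {C,F} → A.
Cell (r3,c2): row 3 has {B,D}; column 2 has {A,B,C,E} → F.
Cell (r3,c3): row 3 has {B,D,F}; column 3 has {B,C,D,E,F} → A.
Cell (r3,c5): row 3 has {A,B,D,F}; column 5 has {A,C,F} → E.
Cell (r3,c6): row 3 has {A,B,D,E,F}; column 6 has {A,D,F} → C.
Cell (r5,c4): row 5 has {A,E,F}; column 4 has {A,B,D,E} → C.
Cell (r5,c6): row 5 has {A,C,E,F}; column 6 has {A,C,D,F} → B.
Cell (r6,c2): row 6 has {A,C}; column 2 has {A,B,C,E,F} → D.
Cell (r6,c4): row 6 has {A,C,D}; column 4 has {A,B,C,D,E} → F.
Cell (r6,c5): row 6 has {A,C,D,F}; column 5 has {A,C,E,F} → B.
Cell (r6,c6): row 6 has {A,B,C,D,F}; column 6 has {A,B,C,D,F} → E.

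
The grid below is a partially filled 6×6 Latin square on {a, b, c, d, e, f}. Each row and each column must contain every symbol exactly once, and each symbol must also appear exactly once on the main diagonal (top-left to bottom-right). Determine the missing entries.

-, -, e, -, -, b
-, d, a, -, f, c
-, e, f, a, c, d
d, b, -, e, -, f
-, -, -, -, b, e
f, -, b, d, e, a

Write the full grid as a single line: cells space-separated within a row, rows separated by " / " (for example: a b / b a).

(r1,c1) = c
(r1,c4) = f
(r2,c4) = b
(r3,c1) = b
(r4,c3) = c
(r4,c5) = a
(r5,c1) = a
(r5,c3) = d
(r5,c4) = c
(r6,c2) = c
(r1,c2) = a
(r1,c5) = d
(r2,c1) = e
(r5,c2) = f

c a e f d b / e d a b f c / b e f a c d / d b c e a f / a f d c b e / f c b d e a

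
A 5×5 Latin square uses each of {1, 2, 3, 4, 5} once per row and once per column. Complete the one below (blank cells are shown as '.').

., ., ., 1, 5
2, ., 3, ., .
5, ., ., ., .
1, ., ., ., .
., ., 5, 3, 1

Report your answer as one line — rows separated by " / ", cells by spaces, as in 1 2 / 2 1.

(r2,c5) = 4
(r5,c1) = 4
(r5,c2) = 2
(r1,c1) = 3
(r1,c2) = 4
(r1,c3) = 2
(r2,c4) = 5
(r4,c3) = 4
(r4,c4) = 2
(r4,c5) = 3
(r2,c2) = 1
(r3,c2) = 3
(r3,c3) = 1
(r3,c4) = 4
(r3,c5) = 2
(r4,c2) = 5

3 4 2 1 5 / 2 1 3 5 4 / 5 3 1 4 2 / 1 5 4 2 3 / 4 2 5 3 1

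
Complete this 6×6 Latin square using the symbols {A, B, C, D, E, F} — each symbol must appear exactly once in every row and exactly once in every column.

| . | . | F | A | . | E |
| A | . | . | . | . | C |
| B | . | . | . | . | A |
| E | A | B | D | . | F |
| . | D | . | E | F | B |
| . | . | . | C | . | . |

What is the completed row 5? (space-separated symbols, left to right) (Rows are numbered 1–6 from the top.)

(r3,c4) = F
(r4,c5) = C
(r5,c1) = C
(r5,c3) = A

C D A E F B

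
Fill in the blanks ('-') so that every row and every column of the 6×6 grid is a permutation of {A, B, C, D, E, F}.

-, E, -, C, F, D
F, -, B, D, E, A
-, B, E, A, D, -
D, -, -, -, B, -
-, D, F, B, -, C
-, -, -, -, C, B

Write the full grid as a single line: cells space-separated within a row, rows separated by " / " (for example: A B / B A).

B E A C F D / F C B D E A / C B E A D F / D A C F B E / E D F B A C / A F D E C B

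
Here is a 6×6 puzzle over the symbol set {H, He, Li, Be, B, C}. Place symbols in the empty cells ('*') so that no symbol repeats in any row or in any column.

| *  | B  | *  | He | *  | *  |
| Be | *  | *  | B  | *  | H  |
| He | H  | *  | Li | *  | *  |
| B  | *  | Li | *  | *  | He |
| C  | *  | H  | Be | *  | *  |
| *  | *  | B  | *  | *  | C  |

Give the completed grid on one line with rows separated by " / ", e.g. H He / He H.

H B Be He C Li / Be C He B Li H / He H C Li B Be / B Be Li C H He / C Li H Be He B / Li He B H Be C

(r6,c4): row 6 has {B,C}; column 4 has {He,Li,Be,B}, so it must be H.
(r4,c4): row 4 has {He,Li,B}; column 4 has {H,He,Li,Be,B}, so it must be C.
(r6,c1): row 6 has {H,B,C}; column 1 has {He,Be,B,C}, so it must be Li.
(r1,c1): row 1 has {He,B}; column 1 has {He,Li,Be,B,C}, so it must be H.
(r4,c2): row 4 has {He,Li,B,C}; column 2 has {H,B}, so it must be Be.
(r4,c5): row 4 has {He,Li,Be,B,C}; column 5 is empty so far, so it must be H.
(r6,c2): row 6 has {H,Li,B,C}; column 2 has {H,Be,B}, so it must be He.
(r6,c5): row 6 has {H,He,Li,B,C}; column 5 has {H}, so it must be Be.
(r5,c2): row 5 has {H,Be,C}; column 2 has {H,He,Be,B}, so it must be Li.
(r5,c6): row 5 has {H,Li,Be,C}; column 6 has {H,He,C}, so it must be B.
(r2,c2): row 2 has {H,Be,B}; column 2 has {H,He,Li,Be,B}, so it must be C.
(r2,c3): row 2 has {H,Be,B,C}; column 3 has {H,Li,B}, so it must be He.
(r2,c5): row 2 has {H,He,Be,B,C}; column 5 has {H,Be}, so it must be Li.
(r3,c6): row 3 has {H,He,Li}; column 6 has {H,He,B,C}, so it must be Be.
(r5,c5): row 5 has {H,Li,Be,B,C}; column 5 has {H,Li,Be}, so it must be He.
(r1,c5): row 1 has {H,He,B}; column 5 has {H,He,Li,Be}, so it must be C.
(r1,c6): row 1 has {H,He,B,C}; column 6 has {H,He,Be,B,C}, so it must be Li.
(r3,c3): row 3 has {H,He,Li,Be}; column 3 has {H,He,Li,B}, so it must be C.
(r3,c5): row 3 has {H,He,Li,Be,C}; column 5 has {H,He,Li,Be,C}, so it must be B.
(r1,c3): row 1 has {H,He,Li,B,C}; column 3 has {H,He,Li,B,C}, so it must be Be.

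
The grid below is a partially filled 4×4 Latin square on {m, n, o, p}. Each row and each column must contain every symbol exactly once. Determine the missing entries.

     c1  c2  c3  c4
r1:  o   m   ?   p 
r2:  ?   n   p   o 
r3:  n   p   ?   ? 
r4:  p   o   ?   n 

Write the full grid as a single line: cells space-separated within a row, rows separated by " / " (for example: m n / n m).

o m n p / m n p o / n p o m / p o m n

(r1,c3) = n
(r2,c1) = m
(r3,c4) = m
(r4,c3) = m
(r3,c3) = o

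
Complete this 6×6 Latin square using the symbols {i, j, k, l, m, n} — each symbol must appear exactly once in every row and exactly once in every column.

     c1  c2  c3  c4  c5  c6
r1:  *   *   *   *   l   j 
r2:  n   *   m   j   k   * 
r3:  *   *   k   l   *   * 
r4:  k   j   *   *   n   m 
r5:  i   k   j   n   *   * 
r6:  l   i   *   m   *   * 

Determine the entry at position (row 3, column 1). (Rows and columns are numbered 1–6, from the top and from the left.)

j

At row 1, column 1: row 1 has {j,l}; column 1 has {i,k,l,n}; that leaves m.
At row 1, column 2: row 1 has {j,l,m}; column 2 has {i,j,k}; that leaves n.
At row 1, column 3: row 1 has {j,l,m,n}; column 3 has {j,k,m}; that leaves i.
At row 1, column 4: row 1 has {i,j,l,m,n}; column 4 has {j,l,m,n}; that leaves k.
At row 2, column 2: row 2 has {j,k,m,n}; column 2 has {i,j,k,n}; that leaves l.
At row 2, column 6: row 2 has {j,k,l,m,n}; column 6 has {j,m}; that leaves i.
At row 3, column 1: row 3 has {k,l}; column 1 has {i,k,l,m,n}; that leaves j.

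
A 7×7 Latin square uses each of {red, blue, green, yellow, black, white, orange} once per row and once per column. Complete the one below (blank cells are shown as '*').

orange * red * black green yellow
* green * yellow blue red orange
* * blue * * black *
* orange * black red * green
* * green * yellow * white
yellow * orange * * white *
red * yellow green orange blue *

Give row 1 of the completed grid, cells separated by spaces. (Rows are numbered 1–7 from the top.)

orange blue red white black green yellow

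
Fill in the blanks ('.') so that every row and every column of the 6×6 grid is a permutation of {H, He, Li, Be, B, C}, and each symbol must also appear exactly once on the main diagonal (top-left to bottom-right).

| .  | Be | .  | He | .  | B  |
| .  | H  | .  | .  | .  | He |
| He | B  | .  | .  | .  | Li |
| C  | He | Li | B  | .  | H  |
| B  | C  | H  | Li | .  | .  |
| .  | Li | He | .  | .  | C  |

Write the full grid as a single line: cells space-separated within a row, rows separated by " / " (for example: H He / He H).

Li Be C He H B / Be H B C Li He / He B Be H C Li / C He Li B Be H / B C H Li He Be / H Li He Be B C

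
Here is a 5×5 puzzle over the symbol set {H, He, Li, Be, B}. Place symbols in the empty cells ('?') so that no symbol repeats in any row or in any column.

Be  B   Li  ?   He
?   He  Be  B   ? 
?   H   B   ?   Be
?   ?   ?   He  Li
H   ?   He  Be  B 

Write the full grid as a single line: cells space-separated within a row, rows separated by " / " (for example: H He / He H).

Be B Li H He / Li He Be B H / He H B Li Be / B Be H He Li / H Li He Be B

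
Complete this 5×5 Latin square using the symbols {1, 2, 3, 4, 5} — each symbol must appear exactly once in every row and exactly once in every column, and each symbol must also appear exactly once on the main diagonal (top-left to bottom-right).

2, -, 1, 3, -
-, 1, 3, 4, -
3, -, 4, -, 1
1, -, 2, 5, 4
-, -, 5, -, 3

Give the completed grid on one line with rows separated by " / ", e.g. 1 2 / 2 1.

2 4 1 3 5 / 5 1 3 4 2 / 3 5 4 2 1 / 1 3 2 5 4 / 4 2 5 1 3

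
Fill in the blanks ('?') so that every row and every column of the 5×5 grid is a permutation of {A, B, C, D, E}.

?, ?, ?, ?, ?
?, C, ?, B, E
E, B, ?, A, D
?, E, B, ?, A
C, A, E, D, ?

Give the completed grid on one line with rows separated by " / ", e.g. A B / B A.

B D A E C / A C D B E / E B C A D / D E B C A / C A E D B

At row 1, column 2: row 1 is empty so far; column 2 has {A,B,C,E}; that leaves D.
At row 3, column 3: row 3 has {A,B,D,E}; column 3 has {B,E}; that leaves C.
At row 4, column 1: row 4 has {A,B,E}; column 1 has {C,E}; that leaves D.
At row 4, column 4: row 4 has {A,B,D,E}; column 4 has {A,B,D}; that leaves C.
At row 5, column 5: row 5 has {A,C,D,E}; column 5 has {A,D,E}; that leaves B.
At row 1, column 3: row 1 has {D}; column 3 has {B,C,E}; that leaves A.
At row 1, column 4: row 1 has {A,D}; column 4 has {A,B,C,D}; that leaves E.
At row 1, column 5: row 1 has {A,D,E}; column 5 has {A,B,D,E}; that leaves C.
At row 2, column 1: row 2 has {B,C,E}; column 1 has {C,D,E}; that leaves A.
At row 2, column 3: row 2 has {A,B,C,E}; column 3 has {A,B,C,E}; that leaves D.
At row 1, column 1: row 1 has {A,C,D,E}; column 1 has {A,C,D,E}; that leaves B.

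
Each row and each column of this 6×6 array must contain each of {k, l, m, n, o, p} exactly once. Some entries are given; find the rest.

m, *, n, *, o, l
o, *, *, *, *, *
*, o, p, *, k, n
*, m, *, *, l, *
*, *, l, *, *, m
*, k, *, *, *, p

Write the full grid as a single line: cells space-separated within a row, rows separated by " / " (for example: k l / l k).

m p n k o l / o l m p n k / l o p m k n / p m k n l o / k n l o p m / n k o l m p

Cell (r1,c2): row 1 has {l,m,n,o}; column 2 has {k,m,o} → p.
Cell (r1,c4): row 1 has {l,m,n,o,p}; column 4 is empty so far → k.
Cell (r2,c6): row 2 has {o}; column 6 has {l,m,n,p} → k.
Cell (r3,c1): row 3 has {k,n,o,p}; column 1 has {m,o} → l.
Cell (r3,c4): row 3 has {k,l,n,o,p}; column 4 has {k} → m.
Cell (r4,c6): row 4 has {l,m}; column 6 has {k,l,m,n,p} → o.
Cell (r5,c2): row 5 has {l,m}; column 2 has {k,m,o,p} → n.
Cell (r5,c5): row 5 has {l,m,n}; column 5 has {k,l,o} → p.
Cell (r6,c1): row 6 has {k,p}; column 1 has {l,m,o} → n.
Cell (r6,c5): row 6 has {k,n,p}; column 5 has {k,l,o,p} → m.
Cell (r2,c2): row 2 has {k,o}; column 2 has {k,m,n,o,p} → l.
Cell (r2,c3): row 2 has {k,l,o}; column 3 has {l,n,p} → m.
Cell (r2,c5): row 2 has {k,l,m,o}; column 5 has {k,l,m,o,p} → n.
Cell (r4,c3): row 4 has {l,m,o}; column 3 has {l,m,n,p} → k.
Cell (r5,c1): row 5 has {l,m,n,p}; column 1 has {l,m,n,o} → k.
Cell (r5,c4): row 5 has {k,l,m,n,p}; column 4 has {k,m} → o.
Cell (r6,c3): row 6 has {k,m,n,p}; column 3 has {k,l,m,n,p} → o.
Cell (r6,c4): row 6 has {k,m,n,o,p}; column 4 has {k,m,o} → l.
Cell (r2,c4): row 2 has {k,l,m,n,o}; column 4 has {k,l,m,o} → p.
Cell (r4,c1): row 4 has {k,l,m,o}; column 1 has {k,l,m,n,o} → p.
Cell (r4,c4): row 4 has {k,l,m,o,p}; column 4 has {k,l,m,o,p} → n.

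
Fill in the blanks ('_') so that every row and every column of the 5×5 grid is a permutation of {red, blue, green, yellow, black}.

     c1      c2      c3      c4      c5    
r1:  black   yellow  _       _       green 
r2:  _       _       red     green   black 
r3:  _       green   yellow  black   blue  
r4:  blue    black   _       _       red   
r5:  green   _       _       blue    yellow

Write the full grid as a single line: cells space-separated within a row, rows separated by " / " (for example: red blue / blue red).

Cell (r1,c3): row 1 has {green,yellow,black}; column 3 has {red,yellow} → blue.
Cell (r1,c4): row 1 has {blue,green,yellow,black}; column 4 has {blue,green,black} → red.
Cell (r2,c1): row 2 has {red,green,black}; column 1 has {blue,green,black} → yellow.
Cell (r2,c2): row 2 has {red,green,yellow,black}; column 2 has {green,yellow,black} → blue.
Cell (r3,c1): row 3 has {blue,green,yellow,black}; column 1 has {blue,green,yellow,black} → red.
Cell (r4,c3): row 4 has {red,blue,black}; column 3 has {red,blue,yellow} → green.
Cell (r4,c4): row 4 has {red,blue,green,black}; column 4 has {red,blue,green,black} → yellow.
Cell (r5,c2): row 5 has {blue,green,yellow}; column 2 has {blue,green,yellow,black} → red.
Cell (r5,c3): row 5 has {red,blue,green,yellow}; column 3 has {red,blue,green,yellow} → black.

black yellow blue red green / yellow blue red green black / red green yellow black blue / blue black green yellow red / green red black blue yellow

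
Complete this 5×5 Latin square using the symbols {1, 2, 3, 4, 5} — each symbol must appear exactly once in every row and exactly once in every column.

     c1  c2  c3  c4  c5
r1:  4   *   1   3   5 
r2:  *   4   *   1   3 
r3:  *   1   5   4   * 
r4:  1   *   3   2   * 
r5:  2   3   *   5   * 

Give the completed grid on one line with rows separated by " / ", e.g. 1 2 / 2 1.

4 2 1 3 5 / 5 4 2 1 3 / 3 1 5 4 2 / 1 5 3 2 4 / 2 3 4 5 1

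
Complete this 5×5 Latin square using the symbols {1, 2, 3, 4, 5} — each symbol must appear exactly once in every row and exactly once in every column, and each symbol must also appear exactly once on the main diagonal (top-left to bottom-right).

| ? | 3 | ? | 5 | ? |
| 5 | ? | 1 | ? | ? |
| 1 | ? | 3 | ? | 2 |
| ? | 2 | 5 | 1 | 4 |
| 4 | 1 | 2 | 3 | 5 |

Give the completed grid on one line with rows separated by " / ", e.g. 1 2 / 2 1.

2 3 4 5 1 / 5 4 1 2 3 / 1 5 3 4 2 / 3 2 5 1 4 / 4 1 2 3 5

(r1,c1) = 2
(r1,c3) = 4
(r1,c5) = 1
(r2,c2) = 4
(r2,c4) = 2
(r2,c5) = 3
(r3,c2) = 5
(r3,c4) = 4
(r4,c1) = 3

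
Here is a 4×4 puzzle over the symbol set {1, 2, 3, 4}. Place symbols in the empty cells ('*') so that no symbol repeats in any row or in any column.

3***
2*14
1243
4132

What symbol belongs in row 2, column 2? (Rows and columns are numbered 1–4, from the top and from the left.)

(r1,c2) = 4
(r1,c3) = 2
(r1,c4) = 1
(r2,c2) = 3

3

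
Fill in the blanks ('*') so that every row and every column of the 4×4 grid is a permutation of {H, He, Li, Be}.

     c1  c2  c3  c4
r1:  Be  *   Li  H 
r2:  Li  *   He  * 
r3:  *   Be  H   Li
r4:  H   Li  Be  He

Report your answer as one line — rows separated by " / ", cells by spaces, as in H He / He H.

Be He Li H / Li H He Be / He Be H Li / H Li Be He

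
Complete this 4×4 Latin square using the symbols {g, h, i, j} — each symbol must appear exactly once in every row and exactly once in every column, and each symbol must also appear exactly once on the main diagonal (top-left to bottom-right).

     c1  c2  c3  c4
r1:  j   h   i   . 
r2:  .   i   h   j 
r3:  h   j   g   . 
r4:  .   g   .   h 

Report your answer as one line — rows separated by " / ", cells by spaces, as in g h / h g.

j h i g / g i h j / h j g i / i g j h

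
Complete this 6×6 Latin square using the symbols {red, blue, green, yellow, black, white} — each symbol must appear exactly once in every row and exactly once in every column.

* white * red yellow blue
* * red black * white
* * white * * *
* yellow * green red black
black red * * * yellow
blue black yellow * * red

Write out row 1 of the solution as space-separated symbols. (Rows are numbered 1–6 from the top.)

green white black red yellow blue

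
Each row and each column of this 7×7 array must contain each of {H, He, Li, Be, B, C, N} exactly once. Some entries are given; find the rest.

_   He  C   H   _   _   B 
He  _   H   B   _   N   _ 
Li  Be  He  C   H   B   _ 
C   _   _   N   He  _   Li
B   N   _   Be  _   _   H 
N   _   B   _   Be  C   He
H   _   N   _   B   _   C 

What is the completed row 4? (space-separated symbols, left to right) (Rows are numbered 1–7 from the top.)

C B Be N He H Li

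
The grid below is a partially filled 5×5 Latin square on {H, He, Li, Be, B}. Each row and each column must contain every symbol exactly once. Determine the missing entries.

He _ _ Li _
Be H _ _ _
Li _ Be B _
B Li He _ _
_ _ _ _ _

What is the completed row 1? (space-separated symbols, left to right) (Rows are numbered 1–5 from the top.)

He Be H Li B

(r2,c4) = He
(r3,c2) = He
(r3,c5) = H
(r4,c5) = Be
(r5,c1) = H
(r5,c4) = Be
(r1,c5) = B
(r2,c5) = Li
(r4,c4) = H
(r5,c2) = B
(r5,c3) = Li
(r5,c5) = He
(r1,c2) = Be
(r1,c3) = H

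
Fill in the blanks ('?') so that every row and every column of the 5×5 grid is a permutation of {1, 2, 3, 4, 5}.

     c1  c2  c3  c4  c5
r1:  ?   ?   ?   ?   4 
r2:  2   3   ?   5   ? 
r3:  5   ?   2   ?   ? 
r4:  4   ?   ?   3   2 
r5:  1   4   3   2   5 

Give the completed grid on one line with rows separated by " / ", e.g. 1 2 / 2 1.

3 2 5 1 4 / 2 3 4 5 1 / 5 1 2 4 3 / 4 5 1 3 2 / 1 4 3 2 5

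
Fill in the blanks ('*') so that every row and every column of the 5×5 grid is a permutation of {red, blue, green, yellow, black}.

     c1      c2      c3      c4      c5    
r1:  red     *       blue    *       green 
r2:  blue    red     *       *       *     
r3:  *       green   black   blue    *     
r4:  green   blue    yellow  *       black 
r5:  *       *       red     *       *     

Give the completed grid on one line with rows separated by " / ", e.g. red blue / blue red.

red black blue yellow green / blue red green black yellow / yellow green black blue red / green blue yellow red black / black yellow red green blue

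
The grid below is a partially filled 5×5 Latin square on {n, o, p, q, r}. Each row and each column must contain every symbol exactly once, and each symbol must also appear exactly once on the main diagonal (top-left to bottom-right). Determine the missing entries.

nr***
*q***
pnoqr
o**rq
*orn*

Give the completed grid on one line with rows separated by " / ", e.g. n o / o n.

n r q p o / r q p o n / p n o q r / o p n r q / q o r n p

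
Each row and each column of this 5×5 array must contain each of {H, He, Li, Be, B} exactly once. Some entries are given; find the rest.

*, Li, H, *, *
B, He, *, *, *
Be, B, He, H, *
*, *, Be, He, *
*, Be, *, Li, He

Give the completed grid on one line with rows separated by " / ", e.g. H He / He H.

(r1,c1): row 1 has {H,Li}; column 1 has {Be,B}, so it must be He.
(r2,c3): row 2 has {He,B}; column 3 has {H,He,Be}, so it must be Li.
(r2,c4): row 2 has {He,Li,B}; column 4 has {H,He,Li}, so it must be Be.
(r2,c5): row 2 has {He,Li,Be,B}; column 5 has {He}, so it must be H.
(r3,c5): row 3 has {H,He,Be,B}; column 5 has {H,He}, so it must be Li.
(r4,c2): row 4 has {He,Be}; column 2 has {He,Li,Be,B}, so it must be H.
(r4,c5): row 4 has {H,He,Be}; column 5 has {H,He,Li}, so it must be B.
(r5,c1): row 5 has {He,Li,Be}; column 1 has {He,Be,B}, so it must be H.
(r5,c3): row 5 has {H,He,Li,Be}; column 3 has {H,He,Li,Be}, so it must be B.
(r1,c4): row 1 has {H,He,Li}; column 4 has {H,He,Li,Be}, so it must be B.
(r1,c5): row 1 has {H,He,Li,B}; column 5 has {H,He,Li,B}, so it must be Be.
(r4,c1): row 4 has {H,He,Be,B}; column 1 has {H,He,Be,B}, so it must be Li.

He Li H B Be / B He Li Be H / Be B He H Li / Li H Be He B / H Be B Li He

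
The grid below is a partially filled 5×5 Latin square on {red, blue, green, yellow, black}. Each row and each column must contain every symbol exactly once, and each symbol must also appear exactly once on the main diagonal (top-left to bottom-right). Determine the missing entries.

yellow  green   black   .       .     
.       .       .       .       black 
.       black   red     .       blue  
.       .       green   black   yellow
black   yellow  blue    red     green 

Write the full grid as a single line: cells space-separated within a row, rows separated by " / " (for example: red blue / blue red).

(r1,c4) = blue
(r1,c5) = red
(r2,c2) = blue
(r2,c3) = yellow
(r2,c4) = green
(r3,c1) = green
(r3,c4) = yellow
(r4,c2) = red
(r2,c1) = red
(r4,c1) = blue

yellow green black blue red / red blue yellow green black / green black red yellow blue / blue red green black yellow / black yellow blue red green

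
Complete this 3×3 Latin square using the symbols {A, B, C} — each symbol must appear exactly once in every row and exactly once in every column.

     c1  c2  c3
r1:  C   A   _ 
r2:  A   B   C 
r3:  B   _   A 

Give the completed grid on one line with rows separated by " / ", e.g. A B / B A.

At row 1, column 3: row 1 has {A,C}; column 3 has {A,C}; that leaves B.
At row 3, column 2: row 3 has {A,B}; column 2 has {A,B}; that leaves C.

C A B / A B C / B C A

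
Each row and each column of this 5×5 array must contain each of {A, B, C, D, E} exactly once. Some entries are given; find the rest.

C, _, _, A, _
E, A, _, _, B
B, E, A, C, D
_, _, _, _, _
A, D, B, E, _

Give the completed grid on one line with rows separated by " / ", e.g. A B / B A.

At row 1, column 2: row 1 has {A,C}; column 2 has {A,D,E}; that leaves B.
At row 1, column 5: row 1 has {A,B,C}; column 5 has {B,D}; that leaves E.
At row 2, column 4: row 2 has {A,B,E}; column 4 has {A,C,E}; that leaves D.
At row 4, column 1: row 4 is empty so far; column 1 has {A,B,C,E}; that leaves D.
At row 4, column 2: row 4 has {D}; column 2 has {A,B,D,E}; that leaves C.
At row 4, column 3: row 4 has {C,D}; column 3 has {A,B}; that leaves E.
At row 4, column 4: row 4 has {C,D,E}; column 4 has {A,C,D,E}; that leaves B.
At row 4, column 5: row 4 has {B,C,D,E}; column 5 has {B,D,E}; that leaves A.
At row 5, column 5: row 5 has {A,B,D,E}; column 5 has {A,B,D,E}; that leaves C.
At row 1, column 3: row 1 has {A,B,C,E}; column 3 has {A,B,E}; that leaves D.
At row 2, column 3: row 2 has {A,B,D,E}; column 3 has {A,B,D,E}; that leaves C.

C B D A E / E A C D B / B E A C D / D C E B A / A D B E C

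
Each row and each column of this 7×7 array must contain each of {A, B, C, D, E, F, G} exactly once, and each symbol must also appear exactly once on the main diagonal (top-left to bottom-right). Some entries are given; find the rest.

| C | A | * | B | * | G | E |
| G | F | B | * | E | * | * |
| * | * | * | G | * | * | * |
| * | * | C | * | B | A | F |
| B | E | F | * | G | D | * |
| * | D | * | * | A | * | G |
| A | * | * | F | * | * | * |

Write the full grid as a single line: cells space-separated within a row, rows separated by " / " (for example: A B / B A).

C A D B F G E / G F B D E C A / E C A G D F B / D G C E B A F / B E F A G D C / F D E C A B G / A B G F C E D

(r1,c3) = D
(r1,c5) = F
(r2,c6) = C
(r4,c2) = G
(r6,c3) = E
(r6,c4) = C
(r6,c6) = B
(r7,c3) = G
(r7,c6) = E
(r7,c7) = D
(r2,c7) = A
(r3,c3) = A
(r3,c6) = F
(r4,c4) = E
(r5,c4) = A
(r5,c7) = C
(r6,c1) = F
(r7,c5) = C
(r2,c4) = D
(r3,c5) = D
(r3,c7) = B
(r4,c1) = D
(r7,c2) = B
(r3,c1) = E
(r3,c2) = C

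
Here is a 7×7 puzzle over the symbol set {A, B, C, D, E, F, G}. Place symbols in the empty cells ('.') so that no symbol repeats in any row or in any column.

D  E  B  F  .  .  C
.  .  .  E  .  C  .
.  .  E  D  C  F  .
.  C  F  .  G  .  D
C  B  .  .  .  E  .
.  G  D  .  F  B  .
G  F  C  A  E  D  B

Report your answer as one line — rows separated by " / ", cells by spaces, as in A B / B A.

D E B F A G C / F D G E B C A / B A E D C F G / E C F B G A D / C B A G D E F / A G D C F B E / G F C A E D B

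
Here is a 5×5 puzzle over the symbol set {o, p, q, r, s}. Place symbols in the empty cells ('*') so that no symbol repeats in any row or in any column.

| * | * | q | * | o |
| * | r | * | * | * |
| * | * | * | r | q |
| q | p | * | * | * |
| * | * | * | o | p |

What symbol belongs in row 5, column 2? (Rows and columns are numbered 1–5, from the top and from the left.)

q

(r1,c2): row 1 has {o,q}; column 2 has {p,r}, so it must be s.
(r1,c4): row 1 has {o,q,s}; column 4 has {o,r}, so it must be p.
(r2,c5): row 2 has {r}; column 5 has {o,p,q}, so it must be s.
(r3,c2): row 3 has {q,r}; column 2 has {p,r,s}, so it must be o.
(r4,c4): row 4 has {p,q}; column 4 has {o,p,r}, so it must be s.
(r4,c5): row 4 has {p,q,s}; column 5 has {o,p,q,s}, so it must be r.
(r5,c2): row 5 has {o,p}; column 2 has {o,p,r,s}, so it must be q.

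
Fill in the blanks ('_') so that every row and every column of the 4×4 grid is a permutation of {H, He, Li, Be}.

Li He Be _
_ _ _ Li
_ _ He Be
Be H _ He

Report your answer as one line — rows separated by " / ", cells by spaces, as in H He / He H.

Li He Be H / He Be H Li / H Li He Be / Be H Li He

(r1,c4): row 1 has {He,Li,Be}; column 4 has {He,Li,Be}, so it must be H.
(r2,c2): row 2 has {Li}; column 2 has {H,He}, so it must be Be.
(r2,c3): row 2 has {Li,Be}; column 3 has {He,Be}, so it must be H.
(r3,c1): row 3 has {He,Be}; column 1 has {Li,Be}, so it must be H.
(r3,c2): row 3 has {H,He,Be}; column 2 has {H,He,Be}, so it must be Li.
(r4,c3): row 4 has {H,He,Be}; column 3 has {H,He,Be}, so it must be Li.
(r2,c1): row 2 has {H,Li,Be}; column 1 has {H,Li,Be}, so it must be He.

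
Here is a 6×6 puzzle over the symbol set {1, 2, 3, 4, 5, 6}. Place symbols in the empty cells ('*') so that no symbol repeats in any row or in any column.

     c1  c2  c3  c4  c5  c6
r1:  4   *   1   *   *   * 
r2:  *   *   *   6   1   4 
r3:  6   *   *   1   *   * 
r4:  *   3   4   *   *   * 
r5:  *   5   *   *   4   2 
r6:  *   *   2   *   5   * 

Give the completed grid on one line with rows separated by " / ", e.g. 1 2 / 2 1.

4 6 1 2 3 5 / 5 2 3 6 1 4 / 6 4 5 1 2 3 / 2 3 4 5 6 1 / 1 5 6 3 4 2 / 3 1 2 4 5 6

(r2,c2) = 2
(r3,c2) = 4
(r5,c4) = 3
(r6,c4) = 4
(r1,c2) = 6
(r5,c1) = 1
(r5,c3) = 6
(r6,c1) = 3
(r6,c2) = 1
(r6,c6) = 6
(r2,c1) = 5
(r2,c3) = 3
(r3,c3) = 5
(r3,c6) = 3
(r4,c1) = 2
(r4,c4) = 5
(r4,c5) = 6
(r4,c6) = 1
(r1,c4) = 2
(r1,c5) = 3
(r1,c6) = 5
(r3,c5) = 2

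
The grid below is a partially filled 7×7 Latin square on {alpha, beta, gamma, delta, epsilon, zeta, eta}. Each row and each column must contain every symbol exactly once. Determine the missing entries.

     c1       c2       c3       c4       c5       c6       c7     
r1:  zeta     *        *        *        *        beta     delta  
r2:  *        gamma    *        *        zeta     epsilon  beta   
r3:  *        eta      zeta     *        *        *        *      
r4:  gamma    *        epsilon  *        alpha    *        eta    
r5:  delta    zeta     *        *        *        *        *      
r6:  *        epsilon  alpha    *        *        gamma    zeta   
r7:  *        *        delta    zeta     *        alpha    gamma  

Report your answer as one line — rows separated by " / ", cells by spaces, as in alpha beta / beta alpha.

zeta alpha gamma epsilon eta beta delta / alpha gamma eta delta zeta epsilon beta / epsilon eta zeta gamma beta delta alpha / gamma delta epsilon beta alpha zeta eta / delta zeta beta alpha gamma eta epsilon / beta epsilon alpha eta delta gamma zeta / eta beta delta zeta epsilon alpha gamma

Cell (r1,c2): row 1 has {beta,delta,zeta}; column 2 has {gamma,epsilon,zeta,eta} → alpha.
Cell (r2,c3): row 2 has {beta,gamma,epsilon,zeta}; column 3 has {alpha,delta,epsilon,zeta} → eta.
Cell (r3,c6): row 3 has {zeta,eta}; column 6 has {alpha,beta,gamma,epsilon} → delta.
Cell (r4,c6): row 4 has {alpha,gamma,epsilon,eta}; column 6 has {alpha,beta,gamma,delta,epsilon} → zeta.
Cell (r5,c6): row 5 has {delta,zeta}; column 6 has {alpha,beta,gamma,delta,epsilon,zeta} → eta.
Cell (r7,c2): row 7 has {alpha,gamma,delta,zeta}; column 2 has {alpha,gamma,epsilon,zeta,eta} → beta.
Cell (r1,c3): row 1 has {alpha,beta,delta,zeta}; column 3 has {alpha,delta,epsilon,zeta,eta} → gamma.
Cell (r2,c1): row 2 has {beta,gamma,epsilon,zeta,eta}; column 1 has {gamma,delta,zeta} → alpha.
Cell (r2,c4): row 2 has {alpha,beta,gamma,epsilon,zeta,eta}; column 4 has {zeta} → delta.
Cell (r4,c2): row 4 has {alpha,gamma,epsilon,zeta,eta}; column 2 has {alpha,beta,gamma,epsilon,zeta,eta} → delta.
Cell (r4,c4): row 4 has {alpha,gamma,delta,epsilon,zeta,eta}; column 4 has {delta,zeta} → beta.
Cell (r5,c3): row 5 has {delta,zeta,eta}; column 3 has {alpha,gamma,delta,epsilon,zeta,eta} → beta.
Cell (r6,c4): row 6 has {alpha,gamma,epsilon,zeta}; column 4 has {beta,delta,zeta} → eta.
Cell (r1,c4): row 1 has {alpha,beta,gamma,delta,zeta}; column 4 has {beta,delta,zeta,eta} → epsilon.
Cell (r1,c5): row 1 has {alpha,beta,gamma,delta,epsilon,zeta}; column 5 has {alpha,zeta} → eta.
Cell (r6,c1): row 6 has {alpha,gamma,epsilon,zeta,eta}; column 1 has {alpha,gamma,delta,zeta} → beta.
Cell (r6,c5): row 6 has {alpha,beta,gamma,epsilon,zeta,eta}; column 5 has {alpha,zeta,eta} → delta.
Cell (r7,c5): row 7 has {alpha,beta,gamma,delta,zeta}; column 5 has {alpha,delta,zeta,eta} → epsilon.
Cell (r3,c1): row 3 has {delta,zeta,eta}; column 1 has {alpha,beta,gamma,delta,zeta} → epsilon.
Cell (r3,c7): row 3 has {delta,epsilon,zeta,eta}; column 7 has {beta,gamma,delta,zeta,eta} → alpha.
Cell (r5,c5): row 5 has {beta,delta,zeta,eta}; column 5 has {alpha,delta,epsilon,zeta,eta} → gamma.
Cell (r5,c7): row 5 has {beta,gamma,delta,zeta,eta}; column 7 has {alpha,beta,gamma,delta,zeta,eta} → epsilon.
Cell (r7,c1): row 7 has {alpha,beta,gamma,delta,epsilon,zeta}; column 1 has {alpha,beta,gamma,delta,epsilon,zeta} → eta.
Cell (r3,c4): row 3 has {alpha,delta,epsilon,zeta,eta}; column 4 has {beta,delta,epsilon,zeta,eta} → gamma.
Cell (r3,c5): row 3 has {alpha,gamma,delta,epsilon,zeta,eta}; column 5 has {alpha,gamma,delta,epsilon,zeta,eta} → beta.
Cell (r5,c4): row 5 has {beta,gamma,delta,epsilon,zeta,eta}; column 4 has {beta,gamma,delta,epsilon,zeta,eta} → alpha.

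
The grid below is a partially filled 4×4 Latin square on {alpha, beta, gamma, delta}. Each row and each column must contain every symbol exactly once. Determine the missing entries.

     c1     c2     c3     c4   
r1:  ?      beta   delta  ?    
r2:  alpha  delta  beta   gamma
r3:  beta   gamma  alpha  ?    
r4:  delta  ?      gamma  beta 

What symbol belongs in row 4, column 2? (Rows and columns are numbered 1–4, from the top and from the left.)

alpha

At row 1, column 1: row 1 has {beta,delta}; column 1 has {alpha,beta,delta}; that leaves gamma.
At row 1, column 4: row 1 has {beta,gamma,delta}; column 4 has {beta,gamma}; that leaves alpha.
At row 3, column 4: row 3 has {alpha,beta,gamma}; column 4 has {alpha,beta,gamma}; that leaves delta.
At row 4, column 2: row 4 has {beta,gamma,delta}; column 2 has {beta,gamma,delta}; that leaves alpha.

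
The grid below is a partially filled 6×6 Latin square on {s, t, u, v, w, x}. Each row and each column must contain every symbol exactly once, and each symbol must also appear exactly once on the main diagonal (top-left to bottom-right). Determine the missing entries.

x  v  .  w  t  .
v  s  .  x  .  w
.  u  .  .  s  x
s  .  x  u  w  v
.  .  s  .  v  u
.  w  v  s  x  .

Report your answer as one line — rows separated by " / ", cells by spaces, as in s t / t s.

x v u w t s / v s t x u w / t u w v s x / s t x u w v / w x s t v u / u w v s x t

At row 1, column 3: row 1 has {t,v,w,x}; column 3 has {s,v,x}; that leaves u.
At row 1, column 6: row 1 has {t,u,v,w,x}; column 6 has {u,v,w,x}; that leaves s.
At row 2, column 3: row 2 has {s,v,w,x}; column 3 has {s,u,v,x}; that leaves t.
At row 2, column 5: row 2 has {s,t,v,w,x}; column 5 has {s,t,v,w,x}; that leaves u.
At row 3, column 3: row 3 has {s,u,x}; column 3 has {s,t,u,v,x}; the diagonal has {s,u,v,x}; that leaves w.
At row 4, column 2: row 4 has {s,u,v,w,x}; column 2 has {s,u,v,w}; that leaves t.
At row 5, column 2: row 5 has {s,u,v}; column 2 has {s,t,u,v,w}; that leaves x.
At row 5, column 4: row 5 has {s,u,v,x}; column 4 has {s,u,w,x}; that leaves t.
At row 6, column 6: row 6 has {s,v,w,x}; column 6 has {s,u,v,w,x}; the diagonal has {s,u,v,w,x}; that leaves t.
At row 3, column 1: row 3 has {s,u,w,x}; column 1 has {s,v,x}; that leaves t.
At row 3, column 4: row 3 has {s,t,u,w,x}; column 4 has {s,t,u,w,x}; that leaves v.
At row 5, column 1: row 5 has {s,t,u,v,x}; column 1 has {s,t,v,x}; that leaves w.
At row 6, column 1: row 6 has {s,t,v,w,x}; column 1 has {s,t,v,w,x}; that leaves u.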